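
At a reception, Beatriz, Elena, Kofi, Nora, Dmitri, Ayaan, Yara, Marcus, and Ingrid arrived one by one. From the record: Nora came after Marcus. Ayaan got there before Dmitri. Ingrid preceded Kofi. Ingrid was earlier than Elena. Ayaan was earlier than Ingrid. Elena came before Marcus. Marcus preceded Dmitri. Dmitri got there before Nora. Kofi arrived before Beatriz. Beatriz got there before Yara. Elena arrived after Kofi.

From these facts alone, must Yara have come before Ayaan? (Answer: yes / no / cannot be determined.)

no

Tracing the constraints gives Ayaan → Ingrid → Kofi → Beatriz → Yara, so Ayaan must come before Yara.
That means Yara cannot be before Ayaan.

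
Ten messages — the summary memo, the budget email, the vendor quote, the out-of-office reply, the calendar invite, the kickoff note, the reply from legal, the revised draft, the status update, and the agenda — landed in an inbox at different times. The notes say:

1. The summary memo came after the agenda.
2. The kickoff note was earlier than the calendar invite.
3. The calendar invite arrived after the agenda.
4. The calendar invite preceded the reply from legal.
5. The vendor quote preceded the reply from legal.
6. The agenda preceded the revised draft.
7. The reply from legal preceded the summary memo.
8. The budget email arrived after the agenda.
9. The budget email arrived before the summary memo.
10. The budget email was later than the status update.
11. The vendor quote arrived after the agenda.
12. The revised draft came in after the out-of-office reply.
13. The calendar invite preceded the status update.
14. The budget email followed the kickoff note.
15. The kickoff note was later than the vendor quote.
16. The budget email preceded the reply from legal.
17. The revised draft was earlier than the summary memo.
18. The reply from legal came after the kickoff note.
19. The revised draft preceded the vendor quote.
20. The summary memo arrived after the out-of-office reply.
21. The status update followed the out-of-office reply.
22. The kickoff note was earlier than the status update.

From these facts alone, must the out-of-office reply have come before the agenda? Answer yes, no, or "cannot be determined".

No chain of stated constraints runs from the out-of-office reply to the agenda, and none runs from the agenda to the out-of-office reply either.
So the relative order of the out-of-office reply and the agenda is not fixed by the given facts.

cannot be determined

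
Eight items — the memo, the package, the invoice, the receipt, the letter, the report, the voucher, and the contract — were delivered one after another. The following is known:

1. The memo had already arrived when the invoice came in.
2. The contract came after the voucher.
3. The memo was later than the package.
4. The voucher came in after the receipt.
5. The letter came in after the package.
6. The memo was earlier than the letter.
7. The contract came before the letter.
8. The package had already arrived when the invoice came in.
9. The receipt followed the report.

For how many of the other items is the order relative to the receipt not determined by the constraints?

3

Forced before the receipt: the report; forced after the receipt: the contract, the letter, and the voucher.
That leaves the invoice, the memo, and the package with no forced order relative to the receipt — 3.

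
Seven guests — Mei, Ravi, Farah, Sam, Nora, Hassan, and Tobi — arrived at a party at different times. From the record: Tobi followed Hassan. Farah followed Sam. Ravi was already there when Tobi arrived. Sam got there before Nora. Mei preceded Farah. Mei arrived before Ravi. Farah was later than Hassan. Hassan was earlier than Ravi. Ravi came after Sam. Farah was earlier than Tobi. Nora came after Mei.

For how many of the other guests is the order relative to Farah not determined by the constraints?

2

Forced before Farah: Hassan, Mei, and Sam; forced after Farah: Tobi.
That leaves Nora and Ravi with no forced order relative to Farah — 2.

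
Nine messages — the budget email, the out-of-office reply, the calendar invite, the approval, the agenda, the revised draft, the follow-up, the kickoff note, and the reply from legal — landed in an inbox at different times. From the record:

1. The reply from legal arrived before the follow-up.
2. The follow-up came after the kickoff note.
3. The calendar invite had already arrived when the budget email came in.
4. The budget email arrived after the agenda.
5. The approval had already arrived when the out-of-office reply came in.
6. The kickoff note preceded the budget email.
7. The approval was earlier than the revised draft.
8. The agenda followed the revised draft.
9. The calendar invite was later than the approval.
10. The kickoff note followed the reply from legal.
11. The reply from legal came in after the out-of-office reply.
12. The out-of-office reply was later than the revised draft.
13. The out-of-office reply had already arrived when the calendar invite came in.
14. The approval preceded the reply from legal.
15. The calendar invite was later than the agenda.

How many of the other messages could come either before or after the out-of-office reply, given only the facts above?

1

Forced before the out-of-office reply: the approval and the revised draft; forced after the out-of-office reply: the budget email, the calendar invite, the follow-up, the kickoff note, and the reply from legal.
That leaves the agenda with no forced order relative to the out-of-office reply — 1.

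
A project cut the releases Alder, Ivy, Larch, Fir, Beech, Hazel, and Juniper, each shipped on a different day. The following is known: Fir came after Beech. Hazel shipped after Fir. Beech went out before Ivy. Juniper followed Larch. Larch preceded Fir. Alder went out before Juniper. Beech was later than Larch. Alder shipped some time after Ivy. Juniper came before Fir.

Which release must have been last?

Every other release has a chain of constraints placing it before Hazel, so Hazel is last.

Hazel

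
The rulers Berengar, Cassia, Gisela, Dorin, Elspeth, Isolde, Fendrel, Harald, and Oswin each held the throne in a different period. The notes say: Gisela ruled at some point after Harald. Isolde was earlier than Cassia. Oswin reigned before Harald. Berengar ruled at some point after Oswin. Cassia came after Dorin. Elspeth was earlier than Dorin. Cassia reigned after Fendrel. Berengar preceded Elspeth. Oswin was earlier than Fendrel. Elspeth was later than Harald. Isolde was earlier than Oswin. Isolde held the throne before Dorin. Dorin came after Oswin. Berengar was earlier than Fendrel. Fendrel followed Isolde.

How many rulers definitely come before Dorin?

Directly stated before Dorin: Elspeth, Isolde, and Oswin.
Berengar reaches Dorin via Berengar → Elspeth → Dorin.
Harald reaches Dorin via Harald → Elspeth → Dorin.
That's Berengar, Elspeth, Harald, Isolde, and Oswin — 5 in all.

5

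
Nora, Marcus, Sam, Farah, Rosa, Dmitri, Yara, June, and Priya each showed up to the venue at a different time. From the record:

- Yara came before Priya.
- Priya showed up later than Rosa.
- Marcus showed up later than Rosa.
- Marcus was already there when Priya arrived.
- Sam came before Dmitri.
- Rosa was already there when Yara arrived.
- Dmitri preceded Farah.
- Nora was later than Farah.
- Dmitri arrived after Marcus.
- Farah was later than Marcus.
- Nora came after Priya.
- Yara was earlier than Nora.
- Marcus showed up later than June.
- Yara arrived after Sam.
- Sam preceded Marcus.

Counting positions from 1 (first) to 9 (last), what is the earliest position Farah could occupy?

6

Dmitri, June, Marcus, Rosa, and Sam must all come before Farah — 5 forced predecessors.
Nothing else is forced ahead of Farah, so their earliest slot is position 5 + 1 = 6.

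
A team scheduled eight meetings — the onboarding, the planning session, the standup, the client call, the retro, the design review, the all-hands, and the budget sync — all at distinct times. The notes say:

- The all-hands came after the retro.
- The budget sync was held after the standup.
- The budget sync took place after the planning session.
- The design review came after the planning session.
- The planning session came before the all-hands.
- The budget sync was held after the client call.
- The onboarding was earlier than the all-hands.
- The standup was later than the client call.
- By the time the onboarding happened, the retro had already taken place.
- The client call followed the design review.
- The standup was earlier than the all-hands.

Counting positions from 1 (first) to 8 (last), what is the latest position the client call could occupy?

5

The client call must come before the all-hands, the budget sync, and the standup — 3 meetings forced after it.
Everything else can be placed before the client call in some valid order, so the client call can sit as late as position 8 − 3 = 5.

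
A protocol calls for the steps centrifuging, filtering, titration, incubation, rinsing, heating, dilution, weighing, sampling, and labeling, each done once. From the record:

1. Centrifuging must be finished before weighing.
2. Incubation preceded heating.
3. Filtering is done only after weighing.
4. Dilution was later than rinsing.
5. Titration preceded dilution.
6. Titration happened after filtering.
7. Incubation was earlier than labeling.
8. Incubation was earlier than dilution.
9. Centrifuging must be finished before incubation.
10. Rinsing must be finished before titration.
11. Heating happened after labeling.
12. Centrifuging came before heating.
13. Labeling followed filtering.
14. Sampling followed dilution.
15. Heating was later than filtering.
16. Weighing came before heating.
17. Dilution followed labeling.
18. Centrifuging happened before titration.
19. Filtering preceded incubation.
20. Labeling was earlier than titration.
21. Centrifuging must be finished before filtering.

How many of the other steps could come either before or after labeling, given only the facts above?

1

Forced before labeling: centrifuging, filtering, incubation, and weighing; forced after labeling: dilution, heating, sampling, and titration.
That leaves rinsing with no forced order relative to labeling — 1.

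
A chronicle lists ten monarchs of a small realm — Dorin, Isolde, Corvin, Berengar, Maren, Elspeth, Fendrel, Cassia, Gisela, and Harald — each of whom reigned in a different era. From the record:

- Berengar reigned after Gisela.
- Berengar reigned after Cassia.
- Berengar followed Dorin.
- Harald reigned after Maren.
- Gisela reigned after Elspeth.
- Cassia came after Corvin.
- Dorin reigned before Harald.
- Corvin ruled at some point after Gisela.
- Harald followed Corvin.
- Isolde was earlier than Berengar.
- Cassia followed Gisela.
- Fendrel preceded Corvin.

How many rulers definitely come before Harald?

Directly stated before Harald: Corvin, Dorin, and Maren.
Elspeth reaches Harald via Elspeth → Gisela → Corvin → Harald.
Fendrel reaches Harald via Fendrel → Corvin → Harald.
Gisela reaches Harald via Gisela → Corvin → Harald.
That's Corvin, Dorin, Elspeth, Fendrel, Gisela, and Maren — 6 in all.

6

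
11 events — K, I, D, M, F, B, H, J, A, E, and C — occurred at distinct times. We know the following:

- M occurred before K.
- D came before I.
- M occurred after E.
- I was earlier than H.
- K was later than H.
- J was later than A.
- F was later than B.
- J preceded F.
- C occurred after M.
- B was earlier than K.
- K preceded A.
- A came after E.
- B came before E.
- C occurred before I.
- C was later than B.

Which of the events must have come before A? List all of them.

B, C, D, E, H, I, K, M

Directly stated before A: E and K.
B reaches A via B → E → A.
C reaches A via C → I → H → K → A.
D reaches A via D → I → H → K → A.
Likewise H, I, and M each reach A by chaining the stated constraints.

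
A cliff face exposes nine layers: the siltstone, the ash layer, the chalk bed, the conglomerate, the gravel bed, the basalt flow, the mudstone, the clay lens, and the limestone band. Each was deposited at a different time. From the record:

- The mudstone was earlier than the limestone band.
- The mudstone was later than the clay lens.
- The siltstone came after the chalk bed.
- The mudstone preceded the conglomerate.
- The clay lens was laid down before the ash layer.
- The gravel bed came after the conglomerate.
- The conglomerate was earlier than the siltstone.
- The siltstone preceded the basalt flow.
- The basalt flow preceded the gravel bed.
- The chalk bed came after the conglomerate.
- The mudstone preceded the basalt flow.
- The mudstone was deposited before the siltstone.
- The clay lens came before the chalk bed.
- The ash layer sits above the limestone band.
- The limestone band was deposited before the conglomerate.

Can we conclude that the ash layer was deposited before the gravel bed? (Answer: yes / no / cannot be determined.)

cannot be determined

No chain of stated constraints runs from the ash layer to the gravel bed, and none runs from the gravel bed to the ash layer either.
So the relative order of the ash layer and the gravel bed is not fixed by the given facts.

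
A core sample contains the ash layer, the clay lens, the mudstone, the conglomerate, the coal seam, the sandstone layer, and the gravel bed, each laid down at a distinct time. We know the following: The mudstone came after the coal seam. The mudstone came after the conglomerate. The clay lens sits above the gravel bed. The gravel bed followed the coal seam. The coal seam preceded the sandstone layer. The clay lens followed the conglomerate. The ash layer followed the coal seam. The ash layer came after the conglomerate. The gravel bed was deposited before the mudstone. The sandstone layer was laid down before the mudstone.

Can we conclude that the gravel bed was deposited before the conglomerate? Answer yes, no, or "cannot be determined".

cannot be determined

No chain of stated constraints runs from the gravel bed to the conglomerate, and none runs from the conglomerate to the gravel bed either.
So the relative order of the gravel bed and the conglomerate is not fixed by the given facts.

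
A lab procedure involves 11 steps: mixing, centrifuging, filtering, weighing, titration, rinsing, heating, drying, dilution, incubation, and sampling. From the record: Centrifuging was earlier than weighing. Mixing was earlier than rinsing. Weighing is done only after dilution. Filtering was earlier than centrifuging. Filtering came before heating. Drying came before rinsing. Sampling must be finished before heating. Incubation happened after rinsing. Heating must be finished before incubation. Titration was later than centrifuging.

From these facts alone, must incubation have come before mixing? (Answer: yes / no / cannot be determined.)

no

Tracing the constraints gives mixing → rinsing → incubation, so mixing must come before incubation.
That means incubation cannot be before mixing.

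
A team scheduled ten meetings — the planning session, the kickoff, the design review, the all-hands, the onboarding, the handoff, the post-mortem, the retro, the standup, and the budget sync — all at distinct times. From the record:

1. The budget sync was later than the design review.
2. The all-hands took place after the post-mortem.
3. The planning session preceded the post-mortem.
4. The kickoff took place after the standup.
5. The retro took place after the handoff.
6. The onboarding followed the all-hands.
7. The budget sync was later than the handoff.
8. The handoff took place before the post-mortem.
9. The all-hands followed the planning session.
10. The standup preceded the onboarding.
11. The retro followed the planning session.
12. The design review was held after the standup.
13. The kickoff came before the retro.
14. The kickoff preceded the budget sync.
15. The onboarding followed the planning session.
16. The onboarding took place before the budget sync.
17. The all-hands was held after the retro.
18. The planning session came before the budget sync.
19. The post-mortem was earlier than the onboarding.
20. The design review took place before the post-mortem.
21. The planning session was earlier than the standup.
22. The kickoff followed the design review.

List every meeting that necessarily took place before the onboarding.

Directly stated before the onboarding: the all-hands, the planning session, the post-mortem, and the standup.
The design review reaches the onboarding via the design review → the post-mortem → the onboarding.
The handoff reaches the onboarding via the handoff → the post-mortem → the onboarding.
The kickoff reaches the onboarding via the kickoff → the retro → the all-hands → the onboarding.
Likewise the retro reaches the onboarding by chaining the stated constraints.

the all-hands, the design review, the handoff, the kickoff, the planning session, the post-mortem, the retro, the standup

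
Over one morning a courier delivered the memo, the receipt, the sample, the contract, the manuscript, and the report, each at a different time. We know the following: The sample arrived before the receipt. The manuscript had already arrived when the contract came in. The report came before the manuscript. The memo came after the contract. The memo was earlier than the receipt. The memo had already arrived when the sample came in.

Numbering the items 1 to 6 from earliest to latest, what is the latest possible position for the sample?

The sample must come before the receipt — 1 item forced after it.
Everything else can be placed before the sample in some valid order, so the sample can sit as late as position 6 − 1 = 5.

5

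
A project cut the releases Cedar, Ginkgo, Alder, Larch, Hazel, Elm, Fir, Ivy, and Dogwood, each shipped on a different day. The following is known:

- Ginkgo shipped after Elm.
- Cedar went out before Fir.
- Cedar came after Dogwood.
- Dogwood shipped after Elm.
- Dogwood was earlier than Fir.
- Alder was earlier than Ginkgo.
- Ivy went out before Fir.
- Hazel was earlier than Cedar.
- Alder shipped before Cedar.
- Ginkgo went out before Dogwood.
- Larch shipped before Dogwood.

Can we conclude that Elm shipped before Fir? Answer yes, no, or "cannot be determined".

yes

Chain the constraints: Elm → Dogwood → Fir. Each link is directly stated, so Elm comes before Fir.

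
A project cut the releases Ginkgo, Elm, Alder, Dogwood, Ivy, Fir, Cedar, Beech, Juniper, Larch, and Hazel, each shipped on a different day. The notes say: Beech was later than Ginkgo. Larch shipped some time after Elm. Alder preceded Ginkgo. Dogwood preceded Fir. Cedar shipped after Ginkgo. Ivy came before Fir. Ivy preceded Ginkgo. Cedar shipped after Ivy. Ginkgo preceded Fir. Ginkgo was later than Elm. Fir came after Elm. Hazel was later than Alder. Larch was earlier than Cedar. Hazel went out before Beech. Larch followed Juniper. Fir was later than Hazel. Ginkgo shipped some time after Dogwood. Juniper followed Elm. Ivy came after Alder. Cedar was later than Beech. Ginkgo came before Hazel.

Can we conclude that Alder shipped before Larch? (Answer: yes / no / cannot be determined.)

No chain of stated constraints runs from Alder to Larch, and none runs from Larch to Alder either.
So the relative order of Alder and Larch is not fixed by the given facts.

cannot be determined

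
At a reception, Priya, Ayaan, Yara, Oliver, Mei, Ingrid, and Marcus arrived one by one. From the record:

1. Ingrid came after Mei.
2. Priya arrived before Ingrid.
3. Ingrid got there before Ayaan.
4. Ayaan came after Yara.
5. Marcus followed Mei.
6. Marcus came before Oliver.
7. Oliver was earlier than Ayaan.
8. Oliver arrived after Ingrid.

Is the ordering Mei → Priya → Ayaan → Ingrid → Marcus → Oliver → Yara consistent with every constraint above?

The constraints require Oliver before Ayaan, but in the proposed sequence Ayaan appears ahead of Oliver. That one violation is enough.

no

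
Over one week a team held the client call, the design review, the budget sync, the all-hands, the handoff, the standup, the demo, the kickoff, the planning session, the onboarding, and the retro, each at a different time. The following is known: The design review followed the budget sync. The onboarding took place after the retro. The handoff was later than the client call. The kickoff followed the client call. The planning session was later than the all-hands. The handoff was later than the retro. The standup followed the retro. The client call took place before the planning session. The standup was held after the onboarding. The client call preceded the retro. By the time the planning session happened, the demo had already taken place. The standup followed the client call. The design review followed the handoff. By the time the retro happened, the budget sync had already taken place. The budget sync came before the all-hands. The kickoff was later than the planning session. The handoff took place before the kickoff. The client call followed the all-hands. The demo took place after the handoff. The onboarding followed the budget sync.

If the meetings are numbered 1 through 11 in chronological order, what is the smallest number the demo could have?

The all-hands, the budget sync, the client call, the handoff, and the retro must all come before the demo — 5 forced predecessors.
Nothing else is forced ahead of the demo, so its earliest slot is position 5 + 1 = 6.

6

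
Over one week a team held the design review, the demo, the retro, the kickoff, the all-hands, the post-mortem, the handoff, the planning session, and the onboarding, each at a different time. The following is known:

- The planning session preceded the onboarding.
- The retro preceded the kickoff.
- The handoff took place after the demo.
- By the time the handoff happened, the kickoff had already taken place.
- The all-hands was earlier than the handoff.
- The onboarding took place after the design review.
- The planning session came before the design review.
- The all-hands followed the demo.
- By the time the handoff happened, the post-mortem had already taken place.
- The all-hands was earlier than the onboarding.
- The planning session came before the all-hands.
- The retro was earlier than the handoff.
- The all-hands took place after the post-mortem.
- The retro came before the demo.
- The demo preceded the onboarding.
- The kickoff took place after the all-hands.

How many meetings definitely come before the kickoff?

5

Directly stated before the kickoff: the all-hands and the retro.
The demo reaches the kickoff via the demo → the all-hands → the kickoff.
The planning session reaches the kickoff via the planning session → the all-hands → the kickoff.
The post-mortem reaches the kickoff via the post-mortem → the all-hands → the kickoff.
No chain forces the onboarding (or any of the others) ahead of the kickoff.
That's the all-hands, the demo, the planning session, the post-mortem, and the retro — 5 in all.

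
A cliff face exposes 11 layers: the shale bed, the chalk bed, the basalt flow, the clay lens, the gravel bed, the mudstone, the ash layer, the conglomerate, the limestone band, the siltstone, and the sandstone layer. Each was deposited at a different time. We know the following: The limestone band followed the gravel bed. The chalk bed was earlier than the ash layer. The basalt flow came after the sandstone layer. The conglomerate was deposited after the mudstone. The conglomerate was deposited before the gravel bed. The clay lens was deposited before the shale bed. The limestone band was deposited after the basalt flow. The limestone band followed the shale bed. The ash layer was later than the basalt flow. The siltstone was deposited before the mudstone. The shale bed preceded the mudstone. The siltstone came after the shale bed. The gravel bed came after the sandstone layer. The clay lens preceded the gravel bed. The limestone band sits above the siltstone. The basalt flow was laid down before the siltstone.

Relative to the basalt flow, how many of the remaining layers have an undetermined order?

3

Forced before the basalt flow: the sandstone layer; forced after the basalt flow: the ash layer, the conglomerate, the gravel bed, the limestone band, the mudstone, and the siltstone.
That leaves the chalk bed, the clay lens, and the shale bed with no forced order relative to the basalt flow — 3.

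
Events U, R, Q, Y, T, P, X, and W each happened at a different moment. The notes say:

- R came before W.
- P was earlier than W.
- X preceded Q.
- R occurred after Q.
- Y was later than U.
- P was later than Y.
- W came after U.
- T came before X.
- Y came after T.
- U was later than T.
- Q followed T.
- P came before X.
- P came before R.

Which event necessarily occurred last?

Every other event has a chain of constraints placing it before W, so W is last.

W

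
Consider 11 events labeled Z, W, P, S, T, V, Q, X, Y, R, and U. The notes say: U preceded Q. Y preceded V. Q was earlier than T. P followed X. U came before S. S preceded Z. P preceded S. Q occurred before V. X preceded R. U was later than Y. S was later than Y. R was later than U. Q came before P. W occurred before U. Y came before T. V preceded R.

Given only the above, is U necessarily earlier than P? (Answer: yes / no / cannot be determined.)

yes

Chain the constraints: U → Q → P. Each link is directly stated, so U comes before P.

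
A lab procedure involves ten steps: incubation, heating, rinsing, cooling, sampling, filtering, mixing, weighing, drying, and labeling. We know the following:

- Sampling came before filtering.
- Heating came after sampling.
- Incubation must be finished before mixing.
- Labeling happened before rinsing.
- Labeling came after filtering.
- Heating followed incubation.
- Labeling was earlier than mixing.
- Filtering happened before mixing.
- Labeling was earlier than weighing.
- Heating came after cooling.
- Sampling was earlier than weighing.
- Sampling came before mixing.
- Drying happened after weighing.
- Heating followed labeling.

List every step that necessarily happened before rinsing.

filtering, labeling, sampling

Directly stated before rinsing: labeling.
Filtering reaches rinsing via filtering → labeling → rinsing.
Sampling reaches rinsing via sampling → filtering → labeling → rinsing.
No chain forces heating (or any of the others) ahead of rinsing.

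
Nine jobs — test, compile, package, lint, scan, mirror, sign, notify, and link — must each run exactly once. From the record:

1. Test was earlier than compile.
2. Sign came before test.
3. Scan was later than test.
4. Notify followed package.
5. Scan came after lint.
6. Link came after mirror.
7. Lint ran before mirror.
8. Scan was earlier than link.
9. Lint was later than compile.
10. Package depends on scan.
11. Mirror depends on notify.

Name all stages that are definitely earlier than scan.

compile, lint, sign, test

Directly stated before scan: lint and test.
Compile reaches scan via compile → lint → scan.
Sign reaches scan via sign → test → scan.
No chain forces package (or any of the others) ahead of scan.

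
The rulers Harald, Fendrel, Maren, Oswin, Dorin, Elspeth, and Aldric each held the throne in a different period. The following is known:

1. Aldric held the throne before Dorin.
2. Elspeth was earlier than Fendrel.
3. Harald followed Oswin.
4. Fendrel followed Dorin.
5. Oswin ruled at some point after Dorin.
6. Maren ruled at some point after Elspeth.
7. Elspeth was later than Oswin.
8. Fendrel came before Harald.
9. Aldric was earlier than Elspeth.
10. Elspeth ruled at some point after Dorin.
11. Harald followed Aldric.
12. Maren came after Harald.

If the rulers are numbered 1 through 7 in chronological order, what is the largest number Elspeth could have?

Elspeth must come before Fendrel, Harald, and Maren — 3 rulers forced after them.
Everything else can be placed before Elspeth in some valid order, so Elspeth can sit as late as position 7 − 3 = 4.

4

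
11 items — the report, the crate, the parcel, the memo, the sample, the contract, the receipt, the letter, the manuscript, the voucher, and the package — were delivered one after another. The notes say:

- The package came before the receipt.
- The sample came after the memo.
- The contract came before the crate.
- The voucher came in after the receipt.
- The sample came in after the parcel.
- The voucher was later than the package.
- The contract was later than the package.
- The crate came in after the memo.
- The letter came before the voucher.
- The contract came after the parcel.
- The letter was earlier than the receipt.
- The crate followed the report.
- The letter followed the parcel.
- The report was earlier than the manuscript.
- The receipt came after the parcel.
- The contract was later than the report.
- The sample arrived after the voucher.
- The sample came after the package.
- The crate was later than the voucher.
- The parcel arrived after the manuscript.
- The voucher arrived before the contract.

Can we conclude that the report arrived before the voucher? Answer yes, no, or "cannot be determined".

Chain the constraints: the report → the manuscript → the parcel → the receipt → the voucher. Each link is directly stated, so the report comes before the voucher.

yes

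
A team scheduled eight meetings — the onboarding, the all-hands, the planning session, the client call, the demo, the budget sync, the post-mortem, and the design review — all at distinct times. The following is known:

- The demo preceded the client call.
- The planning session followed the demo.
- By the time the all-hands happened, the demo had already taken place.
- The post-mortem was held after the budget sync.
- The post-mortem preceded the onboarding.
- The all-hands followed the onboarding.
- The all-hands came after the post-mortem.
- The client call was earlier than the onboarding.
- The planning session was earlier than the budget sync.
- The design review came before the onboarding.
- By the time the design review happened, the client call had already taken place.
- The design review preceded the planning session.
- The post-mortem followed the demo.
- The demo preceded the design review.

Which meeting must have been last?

the all-hands

Every other meeting has a chain of constraints placing it before the all-hands, so the all-hands is last.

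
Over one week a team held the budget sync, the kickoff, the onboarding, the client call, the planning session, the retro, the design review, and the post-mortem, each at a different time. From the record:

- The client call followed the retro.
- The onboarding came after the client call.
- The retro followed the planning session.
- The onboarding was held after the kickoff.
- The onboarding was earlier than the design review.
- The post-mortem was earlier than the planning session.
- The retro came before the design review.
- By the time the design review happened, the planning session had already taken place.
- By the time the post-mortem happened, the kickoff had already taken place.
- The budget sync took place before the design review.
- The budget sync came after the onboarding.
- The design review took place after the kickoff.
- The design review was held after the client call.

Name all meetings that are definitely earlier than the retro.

the kickoff, the planning session, the post-mortem

Directly stated before the retro: the planning session.
The kickoff reaches the retro via the kickoff → the post-mortem → the planning session → the retro.
The post-mortem reaches the retro via the post-mortem → the planning session → the retro.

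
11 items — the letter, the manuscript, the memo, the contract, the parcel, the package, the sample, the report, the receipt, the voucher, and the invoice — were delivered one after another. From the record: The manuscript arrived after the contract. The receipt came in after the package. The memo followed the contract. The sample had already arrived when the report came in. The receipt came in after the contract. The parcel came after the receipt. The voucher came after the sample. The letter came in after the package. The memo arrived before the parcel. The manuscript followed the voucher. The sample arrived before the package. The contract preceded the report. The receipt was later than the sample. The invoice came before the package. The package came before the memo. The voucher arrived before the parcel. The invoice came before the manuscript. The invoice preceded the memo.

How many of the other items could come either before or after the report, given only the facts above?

8

Forced before the report: the contract and the sample.
That leaves the invoice, the letter, the manuscript, the memo, the package, the parcel, the receipt, and the voucher with no forced order relative to the report — 8.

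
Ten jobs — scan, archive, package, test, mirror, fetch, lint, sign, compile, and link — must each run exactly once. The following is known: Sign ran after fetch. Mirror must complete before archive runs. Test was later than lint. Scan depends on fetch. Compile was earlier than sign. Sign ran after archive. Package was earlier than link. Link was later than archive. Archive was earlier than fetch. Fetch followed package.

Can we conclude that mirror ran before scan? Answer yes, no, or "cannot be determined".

Chain the constraints: mirror → archive → fetch → scan. Each link is directly stated, so mirror comes before scan.

yes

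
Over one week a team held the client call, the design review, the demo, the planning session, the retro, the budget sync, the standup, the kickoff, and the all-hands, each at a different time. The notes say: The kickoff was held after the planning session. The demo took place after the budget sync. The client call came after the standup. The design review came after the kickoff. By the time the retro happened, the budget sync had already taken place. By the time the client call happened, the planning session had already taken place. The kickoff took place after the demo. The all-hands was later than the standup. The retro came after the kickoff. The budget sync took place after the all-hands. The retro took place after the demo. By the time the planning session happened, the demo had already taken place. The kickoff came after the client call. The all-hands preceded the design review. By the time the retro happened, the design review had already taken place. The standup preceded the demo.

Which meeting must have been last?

the retro

Every other meeting has a chain of constraints placing it before the retro, so the retro is last.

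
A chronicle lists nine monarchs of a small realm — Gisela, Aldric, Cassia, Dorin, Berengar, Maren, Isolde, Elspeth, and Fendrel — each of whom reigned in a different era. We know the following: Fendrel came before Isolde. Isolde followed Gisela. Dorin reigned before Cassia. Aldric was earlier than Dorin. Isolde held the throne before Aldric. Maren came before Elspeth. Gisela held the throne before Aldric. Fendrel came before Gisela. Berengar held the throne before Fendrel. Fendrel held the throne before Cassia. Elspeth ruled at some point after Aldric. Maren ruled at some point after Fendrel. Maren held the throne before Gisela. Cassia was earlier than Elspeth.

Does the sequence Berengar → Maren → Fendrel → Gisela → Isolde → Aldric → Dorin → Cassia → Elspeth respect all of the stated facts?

no

The constraints require Fendrel before Maren, but in the proposed sequence Maren appears ahead of Fendrel. That one violation is enough.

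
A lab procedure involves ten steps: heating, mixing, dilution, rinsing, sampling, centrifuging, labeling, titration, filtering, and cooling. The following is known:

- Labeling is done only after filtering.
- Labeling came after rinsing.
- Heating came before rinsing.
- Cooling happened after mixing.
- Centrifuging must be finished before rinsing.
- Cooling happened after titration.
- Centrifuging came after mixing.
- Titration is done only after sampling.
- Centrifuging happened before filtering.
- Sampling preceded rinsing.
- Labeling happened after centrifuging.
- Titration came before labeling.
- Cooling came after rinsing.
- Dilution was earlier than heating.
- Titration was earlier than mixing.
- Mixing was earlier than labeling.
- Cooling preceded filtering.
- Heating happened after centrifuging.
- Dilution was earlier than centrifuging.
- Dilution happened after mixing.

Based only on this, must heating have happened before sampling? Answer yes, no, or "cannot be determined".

no

Tracing the constraints gives sampling → titration → mixing → centrifuging → heating, so sampling must come before heating.
That means heating cannot be before sampling.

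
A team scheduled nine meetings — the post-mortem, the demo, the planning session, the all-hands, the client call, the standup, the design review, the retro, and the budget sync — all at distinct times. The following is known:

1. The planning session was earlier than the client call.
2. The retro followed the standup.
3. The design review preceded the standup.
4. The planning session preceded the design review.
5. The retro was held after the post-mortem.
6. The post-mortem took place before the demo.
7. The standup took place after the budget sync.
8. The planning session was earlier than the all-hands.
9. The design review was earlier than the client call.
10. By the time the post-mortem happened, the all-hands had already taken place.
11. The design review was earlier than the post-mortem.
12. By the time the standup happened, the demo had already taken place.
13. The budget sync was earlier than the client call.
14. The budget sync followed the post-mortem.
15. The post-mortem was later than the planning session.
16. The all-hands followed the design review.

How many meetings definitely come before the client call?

5

Directly stated before the client call: the budget sync, the design review, and the planning session.
The all-hands reaches the client call via the all-hands → the post-mortem → the budget sync → the client call.
The post-mortem reaches the client call via the post-mortem → the budget sync → the client call.
No chain forces the standup (or any of the others) ahead of the client call.
That's the all-hands, the budget sync, the design review, the planning session, and the post-mortem — 5 in all.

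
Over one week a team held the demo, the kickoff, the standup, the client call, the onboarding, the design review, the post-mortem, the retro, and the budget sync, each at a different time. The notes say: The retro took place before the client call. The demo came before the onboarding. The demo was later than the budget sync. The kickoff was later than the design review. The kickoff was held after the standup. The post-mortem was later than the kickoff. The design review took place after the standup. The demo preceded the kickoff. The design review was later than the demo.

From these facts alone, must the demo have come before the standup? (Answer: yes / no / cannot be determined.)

cannot be determined

No chain of stated constraints runs from the demo to the standup, and none runs from the standup to the demo either.
So the relative order of the demo and the standup is not fixed by the given facts.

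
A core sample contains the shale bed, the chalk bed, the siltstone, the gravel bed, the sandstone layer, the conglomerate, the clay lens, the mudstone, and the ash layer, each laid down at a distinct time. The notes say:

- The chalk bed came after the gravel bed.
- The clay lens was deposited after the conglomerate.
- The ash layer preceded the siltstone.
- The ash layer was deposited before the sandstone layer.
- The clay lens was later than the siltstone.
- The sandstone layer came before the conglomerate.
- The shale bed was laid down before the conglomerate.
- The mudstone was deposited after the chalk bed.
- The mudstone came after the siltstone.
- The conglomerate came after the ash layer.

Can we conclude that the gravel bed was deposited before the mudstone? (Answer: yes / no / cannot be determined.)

Chain the constraints: the gravel bed → the chalk bed → the mudstone. Each link is directly stated, so the gravel bed comes before the mudstone.

yes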